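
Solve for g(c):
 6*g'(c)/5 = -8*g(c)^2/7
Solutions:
 g(c) = 21/(C1 + 20*c)


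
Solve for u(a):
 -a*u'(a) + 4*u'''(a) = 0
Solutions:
 u(a) = C1 + Integral(C2*airyai(2^(1/3)*a/2) + C3*airybi(2^(1/3)*a/2), a)


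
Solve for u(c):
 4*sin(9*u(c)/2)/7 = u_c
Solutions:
 -4*c/7 + log(cos(9*u(c)/2) - 1)/9 - log(cos(9*u(c)/2) + 1)/9 = C1


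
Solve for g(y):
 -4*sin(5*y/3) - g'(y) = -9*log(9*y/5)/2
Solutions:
 g(y) = C1 + 9*y*log(y)/2 - 9*y*log(5)/2 - 9*y/2 + 9*y*log(3) + 12*cos(5*y/3)/5


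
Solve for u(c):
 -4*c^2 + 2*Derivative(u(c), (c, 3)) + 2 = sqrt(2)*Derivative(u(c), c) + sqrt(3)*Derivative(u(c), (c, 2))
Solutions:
 u(c) = C1 + C2*exp(c*(sqrt(3) + sqrt(3 + 8*sqrt(2)))/4) + C3*exp(c*(-sqrt(3 + 8*sqrt(2)) + sqrt(3))/4) - 2*sqrt(2)*c^3/3 + 2*sqrt(3)*c^2 - 8*c - 5*sqrt(2)*c


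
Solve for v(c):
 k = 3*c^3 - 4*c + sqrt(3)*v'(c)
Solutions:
 v(c) = C1 - sqrt(3)*c^4/4 + 2*sqrt(3)*c^2/3 + sqrt(3)*c*k/3


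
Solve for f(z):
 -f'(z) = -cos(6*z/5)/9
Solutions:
 f(z) = C1 + 5*sin(6*z/5)/54


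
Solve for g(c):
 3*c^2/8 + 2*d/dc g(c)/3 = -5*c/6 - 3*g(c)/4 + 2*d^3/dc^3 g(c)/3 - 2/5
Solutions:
 g(c) = C1*exp(-c*(8*18^(1/3)/(sqrt(5793) + 81)^(1/3) + 12^(1/3)*(sqrt(5793) + 81)^(1/3))/24)*sin(2^(1/3)*3^(1/6)*c*(-2^(1/3)*3^(2/3)*(sqrt(5793) + 81)^(1/3)/24 + (sqrt(5793) + 81)^(-1/3))) + C2*exp(-c*(8*18^(1/3)/(sqrt(5793) + 81)^(1/3) + 12^(1/3)*(sqrt(5793) + 81)^(1/3))/24)*cos(2^(1/3)*3^(1/6)*c*(-2^(1/3)*3^(2/3)*(sqrt(5793) + 81)^(1/3)/24 + (sqrt(5793) + 81)^(-1/3))) + C3*exp(c*(8*18^(1/3)/(sqrt(5793) + 81)^(1/3) + 12^(1/3)*(sqrt(5793) + 81)^(1/3))/12) - c^2/2 - 2*c/9 - 136/405


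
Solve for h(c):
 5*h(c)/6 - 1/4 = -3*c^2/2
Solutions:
 h(c) = 3/10 - 9*c^2/5


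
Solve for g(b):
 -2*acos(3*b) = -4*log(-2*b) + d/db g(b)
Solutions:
 g(b) = C1 + 4*b*log(-b) - 2*b*acos(3*b) - 4*b + 4*b*log(2) + 2*sqrt(1 - 9*b^2)/3


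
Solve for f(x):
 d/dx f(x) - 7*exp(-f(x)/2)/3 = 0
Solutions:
 f(x) = 2*log(C1 + 7*x/6)


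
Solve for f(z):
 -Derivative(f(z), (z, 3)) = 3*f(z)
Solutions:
 f(z) = C3*exp(-3^(1/3)*z) + (C1*sin(3^(5/6)*z/2) + C2*cos(3^(5/6)*z/2))*exp(3^(1/3)*z/2)


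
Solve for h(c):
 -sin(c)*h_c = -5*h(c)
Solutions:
 h(c) = C1*sqrt(cos(c) - 1)*(cos(c)^2 - 2*cos(c) + 1)/(sqrt(cos(c) + 1)*(cos(c)^2 + 2*cos(c) + 1))


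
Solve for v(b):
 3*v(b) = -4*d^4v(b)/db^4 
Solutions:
 v(b) = (C1*sin(3^(1/4)*b/2) + C2*cos(3^(1/4)*b/2))*exp(-3^(1/4)*b/2) + (C3*sin(3^(1/4)*b/2) + C4*cos(3^(1/4)*b/2))*exp(3^(1/4)*b/2)


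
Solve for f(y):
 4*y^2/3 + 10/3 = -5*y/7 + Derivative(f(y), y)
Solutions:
 f(y) = C1 + 4*y^3/9 + 5*y^2/14 + 10*y/3


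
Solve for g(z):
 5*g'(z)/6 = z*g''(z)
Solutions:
 g(z) = C1 + C2*z^(11/6)


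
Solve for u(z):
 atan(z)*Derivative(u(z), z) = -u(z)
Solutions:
 u(z) = C1*exp(-Integral(1/atan(z), z))


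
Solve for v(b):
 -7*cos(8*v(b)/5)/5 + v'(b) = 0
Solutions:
 -7*b/5 - 5*log(sin(8*v(b)/5) - 1)/16 + 5*log(sin(8*v(b)/5) + 1)/16 = C1


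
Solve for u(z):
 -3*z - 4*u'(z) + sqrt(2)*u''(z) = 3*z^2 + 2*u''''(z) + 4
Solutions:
 u(z) = C1 + C2*exp(3^(1/3)*z*(sqrt(2)*3^(1/3)/(sqrt(3)*sqrt(108 - sqrt(2))/2 + 9)^(1/3) + 2*(sqrt(3)*sqrt(108 - sqrt(2))/2 + 9)^(1/3))/12)*sin(z*(-3*sqrt(6)/(3*sqrt(3)*sqrt(108 - sqrt(2))/2 + 27)^(1/3) + 2*sqrt(3)*(3*sqrt(3)*sqrt(108 - sqrt(2))/2 + 27)^(1/3))/12) + C3*exp(3^(1/3)*z*(sqrt(2)*3^(1/3)/(sqrt(3)*sqrt(108 - sqrt(2))/2 + 9)^(1/3) + 2*(sqrt(3)*sqrt(108 - sqrt(2))/2 + 9)^(1/3))/12)*cos(z*(-3*sqrt(6)/(3*sqrt(3)*sqrt(108 - sqrt(2))/2 + 27)^(1/3) + 2*sqrt(3)*(3*sqrt(3)*sqrt(108 - sqrt(2))/2 + 27)^(1/3))/12) + C4*exp(-3^(1/3)*z*(sqrt(2)*3^(1/3)/(sqrt(3)*sqrt(108 - sqrt(2))/2 + 9)^(1/3) + 2*(sqrt(3)*sqrt(108 - sqrt(2))/2 + 9)^(1/3))/6) - z^3/4 - 3*z^2/8 - 3*sqrt(2)*z^2/16 - 19*z/16 - 3*sqrt(2)*z/16


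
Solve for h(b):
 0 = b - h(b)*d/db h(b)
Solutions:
 h(b) = -sqrt(C1 + b^2)
 h(b) = sqrt(C1 + b^2)


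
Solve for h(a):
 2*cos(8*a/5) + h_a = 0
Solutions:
 h(a) = C1 - 5*sin(8*a/5)/4


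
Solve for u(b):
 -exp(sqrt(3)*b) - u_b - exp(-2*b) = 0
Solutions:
 u(b) = C1 - sqrt(3)*exp(sqrt(3)*b)/3 + exp(-2*b)/2


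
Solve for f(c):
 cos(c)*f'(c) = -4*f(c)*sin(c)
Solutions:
 f(c) = C1*cos(c)^4


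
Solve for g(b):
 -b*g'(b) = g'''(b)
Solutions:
 g(b) = C1 + Integral(C2*airyai(-b) + C3*airybi(-b), b)


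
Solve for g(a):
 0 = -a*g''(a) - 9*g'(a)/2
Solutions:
 g(a) = C1 + C2/a^(7/2)


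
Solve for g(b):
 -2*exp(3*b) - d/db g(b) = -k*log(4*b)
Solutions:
 g(b) = C1 + b*k*log(b) + b*k*(-1 + 2*log(2)) - 2*exp(3*b)/3


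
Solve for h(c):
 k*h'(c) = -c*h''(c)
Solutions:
 h(c) = C1 + c^(1 - re(k))*(C2*sin(log(c)*Abs(im(k))) + C3*cos(log(c)*im(k)))


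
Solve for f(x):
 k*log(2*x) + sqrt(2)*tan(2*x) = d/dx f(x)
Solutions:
 f(x) = C1 + k*x*(log(x) - 1) + k*x*log(2) - sqrt(2)*log(cos(2*x))/2


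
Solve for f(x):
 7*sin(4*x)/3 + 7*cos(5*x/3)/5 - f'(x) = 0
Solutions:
 f(x) = C1 + 21*sin(5*x/3)/25 - 7*cos(4*x)/12


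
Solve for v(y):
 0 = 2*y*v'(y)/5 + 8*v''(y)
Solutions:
 v(y) = C1 + C2*erf(sqrt(10)*y/20)


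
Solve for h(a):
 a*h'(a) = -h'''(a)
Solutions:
 h(a) = C1 + Integral(C2*airyai(-a) + C3*airybi(-a), a)


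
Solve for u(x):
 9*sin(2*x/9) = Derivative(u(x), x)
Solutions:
 u(x) = C1 - 81*cos(2*x/9)/2


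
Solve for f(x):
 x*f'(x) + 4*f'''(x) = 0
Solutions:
 f(x) = C1 + Integral(C2*airyai(-2^(1/3)*x/2) + C3*airybi(-2^(1/3)*x/2), x)


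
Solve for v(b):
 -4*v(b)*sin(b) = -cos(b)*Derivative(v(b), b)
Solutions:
 v(b) = C1/cos(b)^4


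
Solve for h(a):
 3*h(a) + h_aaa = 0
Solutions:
 h(a) = C3*exp(-3^(1/3)*a) + (C1*sin(3^(5/6)*a/2) + C2*cos(3^(5/6)*a/2))*exp(3^(1/3)*a/2)


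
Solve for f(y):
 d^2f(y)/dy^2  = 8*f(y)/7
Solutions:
 f(y) = C1*exp(-2*sqrt(14)*y/7) + C2*exp(2*sqrt(14)*y/7)


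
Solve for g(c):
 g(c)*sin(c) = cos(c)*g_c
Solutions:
 g(c) = C1/cos(c)


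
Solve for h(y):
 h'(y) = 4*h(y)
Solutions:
 h(y) = C1*exp(4*y)


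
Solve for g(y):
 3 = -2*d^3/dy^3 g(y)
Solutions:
 g(y) = C1 + C2*y + C3*y^2 - y^3/4


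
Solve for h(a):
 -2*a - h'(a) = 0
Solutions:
 h(a) = C1 - a^2


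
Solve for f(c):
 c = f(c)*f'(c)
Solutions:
 f(c) = -sqrt(C1 + c^2)
 f(c) = sqrt(C1 + c^2)


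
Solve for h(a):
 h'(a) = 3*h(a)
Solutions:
 h(a) = C1*exp(3*a)


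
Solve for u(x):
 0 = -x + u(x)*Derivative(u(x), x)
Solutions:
 u(x) = -sqrt(C1 + x^2)
 u(x) = sqrt(C1 + x^2)


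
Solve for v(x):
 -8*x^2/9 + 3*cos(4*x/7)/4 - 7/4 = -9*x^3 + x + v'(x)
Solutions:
 v(x) = C1 + 9*x^4/4 - 8*x^3/27 - x^2/2 - 7*x/4 + 21*sin(4*x/7)/16


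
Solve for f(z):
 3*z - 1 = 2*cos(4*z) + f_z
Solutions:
 f(z) = C1 + 3*z^2/2 - z - sin(4*z)/2


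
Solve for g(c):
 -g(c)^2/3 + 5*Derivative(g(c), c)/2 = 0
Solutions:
 g(c) = -15/(C1 + 2*c)


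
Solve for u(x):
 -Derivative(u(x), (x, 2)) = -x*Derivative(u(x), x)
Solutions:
 u(x) = C1 + C2*erfi(sqrt(2)*x/2)


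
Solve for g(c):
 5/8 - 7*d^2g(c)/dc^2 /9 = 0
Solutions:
 g(c) = C1 + C2*c + 45*c^2/112


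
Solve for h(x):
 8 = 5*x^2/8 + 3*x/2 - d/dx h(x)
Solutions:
 h(x) = C1 + 5*x^3/24 + 3*x^2/4 - 8*x


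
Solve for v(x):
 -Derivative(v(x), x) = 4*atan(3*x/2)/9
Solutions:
 v(x) = C1 - 4*x*atan(3*x/2)/9 + 4*log(9*x^2 + 4)/27


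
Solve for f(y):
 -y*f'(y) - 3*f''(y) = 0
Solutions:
 f(y) = C1 + C2*erf(sqrt(6)*y/6)


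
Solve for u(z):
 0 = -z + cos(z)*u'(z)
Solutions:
 u(z) = C1 + Integral(z/cos(z), z)


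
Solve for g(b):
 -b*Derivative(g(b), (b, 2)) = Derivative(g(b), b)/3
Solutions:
 g(b) = C1 + C2*b^(2/3)


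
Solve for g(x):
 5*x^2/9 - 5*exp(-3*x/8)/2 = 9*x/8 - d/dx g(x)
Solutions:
 g(x) = C1 - 5*x^3/27 + 9*x^2/16 - 20*exp(-3*x/8)/3


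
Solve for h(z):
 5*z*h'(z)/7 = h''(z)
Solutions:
 h(z) = C1 + C2*erfi(sqrt(70)*z/14)


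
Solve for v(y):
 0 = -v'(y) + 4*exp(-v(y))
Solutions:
 v(y) = log(C1 + 4*y)


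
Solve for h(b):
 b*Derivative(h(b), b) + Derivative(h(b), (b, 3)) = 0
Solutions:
 h(b) = C1 + Integral(C2*airyai(-b) + C3*airybi(-b), b)


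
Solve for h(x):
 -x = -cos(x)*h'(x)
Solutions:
 h(x) = C1 + Integral(x/cos(x), x)


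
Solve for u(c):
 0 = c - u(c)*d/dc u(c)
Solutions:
 u(c) = -sqrt(C1 + c^2)
 u(c) = sqrt(C1 + c^2)


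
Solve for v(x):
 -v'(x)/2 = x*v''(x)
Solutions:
 v(x) = C1 + C2*sqrt(x)


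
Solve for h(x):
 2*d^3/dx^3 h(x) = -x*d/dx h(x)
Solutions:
 h(x) = C1 + Integral(C2*airyai(-2^(2/3)*x/2) + C3*airybi(-2^(2/3)*x/2), x)


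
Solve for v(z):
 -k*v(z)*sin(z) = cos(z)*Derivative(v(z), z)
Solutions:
 v(z) = C1*exp(k*log(cos(z)))


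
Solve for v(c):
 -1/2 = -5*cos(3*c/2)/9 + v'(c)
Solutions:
 v(c) = C1 - c/2 + 10*sin(3*c/2)/27


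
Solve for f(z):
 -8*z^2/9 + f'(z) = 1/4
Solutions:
 f(z) = C1 + 8*z^3/27 + z/4


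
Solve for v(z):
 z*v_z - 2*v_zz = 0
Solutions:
 v(z) = C1 + C2*erfi(z/2)


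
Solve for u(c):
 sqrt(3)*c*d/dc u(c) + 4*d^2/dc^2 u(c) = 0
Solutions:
 u(c) = C1 + C2*erf(sqrt(2)*3^(1/4)*c/4)


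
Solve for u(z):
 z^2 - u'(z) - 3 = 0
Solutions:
 u(z) = C1 + z^3/3 - 3*z


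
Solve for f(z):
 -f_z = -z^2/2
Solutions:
 f(z) = C1 + z^3/6


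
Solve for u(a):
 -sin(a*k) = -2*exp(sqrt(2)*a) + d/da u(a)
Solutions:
 u(a) = C1 + sqrt(2)*exp(sqrt(2)*a) + cos(a*k)/k


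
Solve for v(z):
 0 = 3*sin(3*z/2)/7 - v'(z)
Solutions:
 v(z) = C1 - 2*cos(3*z/2)/7


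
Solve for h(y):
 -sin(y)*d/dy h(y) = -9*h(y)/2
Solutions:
 h(y) = C1*(cos(y) - 1)^(1/4)*(cos(y)^2 - 2*cos(y) + 1)/((cos(y) + 1)^(1/4)*(cos(y)^2 + 2*cos(y) + 1))


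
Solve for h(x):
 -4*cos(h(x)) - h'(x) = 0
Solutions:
 h(x) = pi - asin((C1 + exp(8*x))/(C1 - exp(8*x)))
 h(x) = asin((C1 + exp(8*x))/(C1 - exp(8*x)))


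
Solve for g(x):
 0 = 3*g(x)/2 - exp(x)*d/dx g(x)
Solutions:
 g(x) = C1*exp(-3*exp(-x)/2)


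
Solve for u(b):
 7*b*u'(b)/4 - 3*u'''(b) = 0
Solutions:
 u(b) = C1 + Integral(C2*airyai(126^(1/3)*b/6) + C3*airybi(126^(1/3)*b/6), b)


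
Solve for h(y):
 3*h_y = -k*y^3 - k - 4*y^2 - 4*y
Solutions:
 h(y) = C1 - k*y^4/12 - k*y/3 - 4*y^3/9 - 2*y^2/3


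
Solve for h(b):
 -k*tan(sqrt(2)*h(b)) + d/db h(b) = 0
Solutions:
 h(b) = sqrt(2)*(pi - asin(C1*exp(sqrt(2)*b*k)))/2
 h(b) = sqrt(2)*asin(C1*exp(sqrt(2)*b*k))/2


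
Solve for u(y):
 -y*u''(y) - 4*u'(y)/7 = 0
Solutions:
 u(y) = C1 + C2*y^(3/7)


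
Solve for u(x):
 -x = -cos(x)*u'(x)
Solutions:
 u(x) = C1 + Integral(x/cos(x), x)


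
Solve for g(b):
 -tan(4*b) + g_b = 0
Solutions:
 g(b) = C1 - log(cos(4*b))/4


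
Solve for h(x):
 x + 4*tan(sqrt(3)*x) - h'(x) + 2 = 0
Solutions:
 h(x) = C1 + x^2/2 + 2*x - 4*sqrt(3)*log(cos(sqrt(3)*x))/3


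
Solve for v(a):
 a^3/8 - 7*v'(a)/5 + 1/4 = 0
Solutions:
 v(a) = C1 + 5*a^4/224 + 5*a/28


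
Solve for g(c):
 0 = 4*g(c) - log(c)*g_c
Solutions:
 g(c) = C1*exp(4*li(c))


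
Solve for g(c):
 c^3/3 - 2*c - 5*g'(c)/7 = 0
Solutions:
 g(c) = C1 + 7*c^4/60 - 7*c^2/5


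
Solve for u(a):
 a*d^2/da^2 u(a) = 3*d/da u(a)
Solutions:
 u(a) = C1 + C2*a^4


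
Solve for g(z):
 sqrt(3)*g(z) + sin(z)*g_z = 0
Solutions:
 g(z) = C1*(cos(z) + 1)^(sqrt(3)/2)/(cos(z) - 1)^(sqrt(3)/2)


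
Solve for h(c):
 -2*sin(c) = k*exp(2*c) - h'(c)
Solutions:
 h(c) = C1 + k*exp(2*c)/2 - 2*cos(c)


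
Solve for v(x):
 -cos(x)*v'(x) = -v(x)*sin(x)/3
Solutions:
 v(x) = C1/cos(x)^(1/3)


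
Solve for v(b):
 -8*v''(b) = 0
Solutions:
 v(b) = C1 + C2*b


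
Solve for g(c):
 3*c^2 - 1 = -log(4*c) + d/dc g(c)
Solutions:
 g(c) = C1 + c^3 + c*log(c) - 2*c + c*log(4)


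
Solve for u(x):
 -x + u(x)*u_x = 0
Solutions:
 u(x) = -sqrt(C1 + x^2)
 u(x) = sqrt(C1 + x^2)


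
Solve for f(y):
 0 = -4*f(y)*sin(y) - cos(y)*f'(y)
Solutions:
 f(y) = C1*cos(y)^4


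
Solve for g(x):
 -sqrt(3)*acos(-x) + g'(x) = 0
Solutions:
 g(x) = C1 + sqrt(3)*(x*acos(-x) + sqrt(1 - x^2))


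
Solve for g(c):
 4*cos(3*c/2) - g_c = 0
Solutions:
 g(c) = C1 + 8*sin(3*c/2)/3


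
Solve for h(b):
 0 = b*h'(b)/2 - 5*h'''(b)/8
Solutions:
 h(b) = C1 + Integral(C2*airyai(10^(2/3)*b/5) + C3*airybi(10^(2/3)*b/5), b)


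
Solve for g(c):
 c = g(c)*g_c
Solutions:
 g(c) = -sqrt(C1 + c^2)
 g(c) = sqrt(C1 + c^2)


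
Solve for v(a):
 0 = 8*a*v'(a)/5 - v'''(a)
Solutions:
 v(a) = C1 + Integral(C2*airyai(2*5^(2/3)*a/5) + C3*airybi(2*5^(2/3)*a/5), a)


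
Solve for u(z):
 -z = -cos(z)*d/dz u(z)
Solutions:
 u(z) = C1 + Integral(z/cos(z), z)


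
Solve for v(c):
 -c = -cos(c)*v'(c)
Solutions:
 v(c) = C1 + Integral(c/cos(c), c)


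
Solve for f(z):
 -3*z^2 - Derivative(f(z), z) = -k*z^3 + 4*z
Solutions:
 f(z) = C1 + k*z^4/4 - z^3 - 2*z^2


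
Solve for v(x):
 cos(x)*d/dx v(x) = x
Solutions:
 v(x) = C1 + Integral(x/cos(x), x)


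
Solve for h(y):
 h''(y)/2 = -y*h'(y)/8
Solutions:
 h(y) = C1 + C2*erf(sqrt(2)*y/4)


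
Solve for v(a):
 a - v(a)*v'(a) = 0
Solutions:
 v(a) = -sqrt(C1 + a^2)
 v(a) = sqrt(C1 + a^2)


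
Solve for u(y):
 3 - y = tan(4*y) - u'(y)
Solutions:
 u(y) = C1 + y^2/2 - 3*y - log(cos(4*y))/4


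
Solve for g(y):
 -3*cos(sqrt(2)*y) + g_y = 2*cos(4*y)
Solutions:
 g(y) = C1 + sin(4*y)/2 + 3*sqrt(2)*sin(sqrt(2)*y)/2


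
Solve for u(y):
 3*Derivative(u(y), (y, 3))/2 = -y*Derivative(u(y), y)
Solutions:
 u(y) = C1 + Integral(C2*airyai(-2^(1/3)*3^(2/3)*y/3) + C3*airybi(-2^(1/3)*3^(2/3)*y/3), y)


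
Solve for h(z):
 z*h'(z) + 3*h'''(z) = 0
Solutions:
 h(z) = C1 + Integral(C2*airyai(-3^(2/3)*z/3) + C3*airybi(-3^(2/3)*z/3), z)


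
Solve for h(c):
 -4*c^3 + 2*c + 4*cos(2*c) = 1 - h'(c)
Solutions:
 h(c) = C1 + c^4 - c^2 + c - 2*sin(2*c)


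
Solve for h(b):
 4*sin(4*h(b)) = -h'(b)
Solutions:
 h(b) = -acos((-C1 - exp(32*b))/(C1 - exp(32*b)))/4 + pi/2
 h(b) = acos((-C1 - exp(32*b))/(C1 - exp(32*b)))/4


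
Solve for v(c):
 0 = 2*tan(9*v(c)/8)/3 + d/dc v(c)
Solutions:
 v(c) = -8*asin(C1*exp(-3*c/4))/9 + 8*pi/9
 v(c) = 8*asin(C1*exp(-3*c/4))/9


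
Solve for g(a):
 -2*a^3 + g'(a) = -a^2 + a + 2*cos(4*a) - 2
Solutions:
 g(a) = C1 + a^4/2 - a^3/3 + a^2/2 - 2*a + sin(4*a)/2


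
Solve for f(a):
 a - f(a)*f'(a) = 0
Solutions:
 f(a) = -sqrt(C1 + a^2)
 f(a) = sqrt(C1 + a^2)


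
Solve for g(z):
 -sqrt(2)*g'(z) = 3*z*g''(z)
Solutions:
 g(z) = C1 + C2*z^(1 - sqrt(2)/3)


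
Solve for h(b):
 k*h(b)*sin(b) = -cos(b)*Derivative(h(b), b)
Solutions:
 h(b) = C1*exp(k*log(cos(b)))


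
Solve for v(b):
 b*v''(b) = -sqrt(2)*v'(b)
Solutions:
 v(b) = C1 + C2*b^(1 - sqrt(2))


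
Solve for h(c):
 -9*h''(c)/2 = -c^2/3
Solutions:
 h(c) = C1 + C2*c + c^4/162


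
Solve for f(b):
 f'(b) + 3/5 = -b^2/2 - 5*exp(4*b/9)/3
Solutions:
 f(b) = C1 - b^3/6 - 3*b/5 - 15*exp(4*b/9)/4


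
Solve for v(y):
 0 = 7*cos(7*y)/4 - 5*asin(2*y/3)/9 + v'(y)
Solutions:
 v(y) = C1 + 5*y*asin(2*y/3)/9 + 5*sqrt(9 - 4*y^2)/18 - sin(7*y)/4


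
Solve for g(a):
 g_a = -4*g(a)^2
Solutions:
 g(a) = 1/(C1 + 4*a)


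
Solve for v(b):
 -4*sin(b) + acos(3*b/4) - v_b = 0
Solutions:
 v(b) = C1 + b*acos(3*b/4) - sqrt(16 - 9*b^2)/3 + 4*cos(b)


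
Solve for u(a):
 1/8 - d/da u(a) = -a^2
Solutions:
 u(a) = C1 + a^3/3 + a/8


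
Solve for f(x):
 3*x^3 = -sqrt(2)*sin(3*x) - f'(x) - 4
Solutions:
 f(x) = C1 - 3*x^4/4 - 4*x + sqrt(2)*cos(3*x)/3


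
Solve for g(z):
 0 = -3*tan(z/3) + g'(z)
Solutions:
 g(z) = C1 - 9*log(cos(z/3))


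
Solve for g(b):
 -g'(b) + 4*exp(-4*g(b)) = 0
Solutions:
 g(b) = log(-I*(C1 + 16*b)^(1/4))
 g(b) = log(I*(C1 + 16*b)^(1/4))
 g(b) = log(-(C1 + 16*b)^(1/4))
 g(b) = log(C1 + 16*b)/4


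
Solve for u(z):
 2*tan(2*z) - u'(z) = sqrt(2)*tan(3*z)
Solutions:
 u(z) = C1 - log(cos(2*z)) + sqrt(2)*log(cos(3*z))/3


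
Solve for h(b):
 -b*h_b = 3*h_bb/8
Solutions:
 h(b) = C1 + C2*erf(2*sqrt(3)*b/3)


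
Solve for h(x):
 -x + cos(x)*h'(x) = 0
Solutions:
 h(x) = C1 + Integral(x/cos(x), x)


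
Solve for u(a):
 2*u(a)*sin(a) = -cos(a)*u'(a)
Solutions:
 u(a) = C1*cos(a)^2


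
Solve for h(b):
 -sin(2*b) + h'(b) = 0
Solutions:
 h(b) = C1 - cos(2*b)/2


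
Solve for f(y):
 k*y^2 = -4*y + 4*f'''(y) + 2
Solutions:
 f(y) = C1 + C2*y + C3*y^2 + k*y^5/240 + y^4/24 - y^3/12


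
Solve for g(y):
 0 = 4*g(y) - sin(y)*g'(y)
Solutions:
 g(y) = C1*(cos(y)^2 - 2*cos(y) + 1)/(cos(y)^2 + 2*cos(y) + 1)


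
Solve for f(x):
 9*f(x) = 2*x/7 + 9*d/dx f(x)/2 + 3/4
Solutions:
 f(x) = C1*exp(2*x) + 2*x/63 + 25/252


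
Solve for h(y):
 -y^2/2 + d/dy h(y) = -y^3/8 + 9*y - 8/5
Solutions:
 h(y) = C1 - y^4/32 + y^3/6 + 9*y^2/2 - 8*y/5


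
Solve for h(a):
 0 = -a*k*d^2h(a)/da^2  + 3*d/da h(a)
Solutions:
 h(a) = C1 + a^(((re(k) + 3)*re(k) + im(k)^2)/(re(k)^2 + im(k)^2))*(C2*sin(3*log(a)*Abs(im(k))/(re(k)^2 + im(k)^2)) + C3*cos(3*log(a)*im(k)/(re(k)^2 + im(k)^2)))


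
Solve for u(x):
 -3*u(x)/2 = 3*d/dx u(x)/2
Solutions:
 u(x) = C1*exp(-x)


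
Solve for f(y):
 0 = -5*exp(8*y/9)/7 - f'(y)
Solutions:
 f(y) = C1 - 45*exp(8*y/9)/56


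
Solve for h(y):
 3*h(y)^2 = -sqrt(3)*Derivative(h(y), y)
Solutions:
 h(y) = 1/(C1 + sqrt(3)*y)


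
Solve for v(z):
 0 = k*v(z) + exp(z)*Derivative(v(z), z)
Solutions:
 v(z) = C1*exp(k*exp(-z))


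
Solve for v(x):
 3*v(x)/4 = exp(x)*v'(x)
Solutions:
 v(x) = C1*exp(-3*exp(-x)/4)


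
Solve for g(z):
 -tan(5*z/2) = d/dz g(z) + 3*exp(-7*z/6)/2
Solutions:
 g(z) = C1 - log(tan(5*z/2)^2 + 1)/5 + 9*exp(-7*z/6)/7


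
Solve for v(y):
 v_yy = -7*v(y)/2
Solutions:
 v(y) = C1*sin(sqrt(14)*y/2) + C2*cos(sqrt(14)*y/2)


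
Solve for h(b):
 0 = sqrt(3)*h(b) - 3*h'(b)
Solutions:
 h(b) = C1*exp(sqrt(3)*b/3)


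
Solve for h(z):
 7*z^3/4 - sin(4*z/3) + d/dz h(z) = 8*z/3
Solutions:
 h(z) = C1 - 7*z^4/16 + 4*z^2/3 - 3*cos(4*z/3)/4


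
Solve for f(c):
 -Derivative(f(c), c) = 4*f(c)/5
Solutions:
 f(c) = C1*exp(-4*c/5)


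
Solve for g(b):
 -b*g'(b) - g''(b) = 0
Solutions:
 g(b) = C1 + C2*erf(sqrt(2)*b/2)


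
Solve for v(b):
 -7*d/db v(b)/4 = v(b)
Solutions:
 v(b) = C1*exp(-4*b/7)


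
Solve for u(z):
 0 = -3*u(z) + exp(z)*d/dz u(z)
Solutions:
 u(z) = C1*exp(-3*exp(-z))


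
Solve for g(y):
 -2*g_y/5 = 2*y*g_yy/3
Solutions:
 g(y) = C1 + C2*y^(2/5)


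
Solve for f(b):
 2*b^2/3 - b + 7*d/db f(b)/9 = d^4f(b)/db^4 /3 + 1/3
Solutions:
 f(b) = C1 + C4*exp(3^(2/3)*7^(1/3)*b/3) - 2*b^3/7 + 9*b^2/14 + 3*b/7 + (C2*sin(3^(1/6)*7^(1/3)*b/2) + C3*cos(3^(1/6)*7^(1/3)*b/2))*exp(-3^(2/3)*7^(1/3)*b/6)


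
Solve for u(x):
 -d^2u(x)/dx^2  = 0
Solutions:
 u(x) = C1 + C2*x


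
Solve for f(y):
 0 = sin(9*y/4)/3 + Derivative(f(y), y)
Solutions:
 f(y) = C1 + 4*cos(9*y/4)/27


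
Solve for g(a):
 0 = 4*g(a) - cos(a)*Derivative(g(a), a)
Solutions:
 g(a) = C1*(sin(a)^2 + 2*sin(a) + 1)/(sin(a)^2 - 2*sin(a) + 1)


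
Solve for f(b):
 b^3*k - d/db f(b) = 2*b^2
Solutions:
 f(b) = C1 + b^4*k/4 - 2*b^3/3


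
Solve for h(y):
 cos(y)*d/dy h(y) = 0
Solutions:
 h(y) = C1


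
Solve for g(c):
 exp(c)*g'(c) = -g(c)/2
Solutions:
 g(c) = C1*exp(exp(-c)/2)


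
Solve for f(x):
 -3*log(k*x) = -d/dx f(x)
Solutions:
 f(x) = C1 + 3*x*log(k*x) - 3*x


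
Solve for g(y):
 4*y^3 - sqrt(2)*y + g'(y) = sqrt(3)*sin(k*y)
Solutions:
 g(y) = C1 - y^4 + sqrt(2)*y^2/2 - sqrt(3)*cos(k*y)/k


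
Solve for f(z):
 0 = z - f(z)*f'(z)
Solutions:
 f(z) = -sqrt(C1 + z^2)
 f(z) = sqrt(C1 + z^2)


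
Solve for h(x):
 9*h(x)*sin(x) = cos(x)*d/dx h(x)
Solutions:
 h(x) = C1/cos(x)^9


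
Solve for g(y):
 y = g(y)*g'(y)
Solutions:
 g(y) = -sqrt(C1 + y^2)
 g(y) = sqrt(C1 + y^2)


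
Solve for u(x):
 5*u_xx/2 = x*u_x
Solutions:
 u(x) = C1 + C2*erfi(sqrt(5)*x/5)


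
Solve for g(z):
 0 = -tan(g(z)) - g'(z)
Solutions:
 g(z) = pi - asin(C1*exp(-z))
 g(z) = asin(C1*exp(-z))


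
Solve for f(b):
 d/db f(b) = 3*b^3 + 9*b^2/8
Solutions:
 f(b) = C1 + 3*b^4/4 + 3*b^3/8


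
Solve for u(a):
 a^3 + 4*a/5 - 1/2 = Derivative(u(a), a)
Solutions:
 u(a) = C1 + a^4/4 + 2*a^2/5 - a/2


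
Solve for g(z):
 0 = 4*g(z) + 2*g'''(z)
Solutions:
 g(z) = C3*exp(-2^(1/3)*z) + (C1*sin(2^(1/3)*sqrt(3)*z/2) + C2*cos(2^(1/3)*sqrt(3)*z/2))*exp(2^(1/3)*z/2)


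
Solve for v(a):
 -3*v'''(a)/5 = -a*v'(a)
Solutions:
 v(a) = C1 + Integral(C2*airyai(3^(2/3)*5^(1/3)*a/3) + C3*airybi(3^(2/3)*5^(1/3)*a/3), a)


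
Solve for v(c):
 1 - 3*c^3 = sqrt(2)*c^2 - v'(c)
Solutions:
 v(c) = C1 + 3*c^4/4 + sqrt(2)*c^3/3 - c


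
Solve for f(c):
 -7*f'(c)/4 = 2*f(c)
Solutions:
 f(c) = C1*exp(-8*c/7)


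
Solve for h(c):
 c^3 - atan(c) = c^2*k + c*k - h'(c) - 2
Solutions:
 h(c) = C1 - c^4/4 + c^3*k/3 + c^2*k/2 + c*atan(c) - 2*c - log(c^2 + 1)/2


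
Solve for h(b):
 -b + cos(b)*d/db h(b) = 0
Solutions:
 h(b) = C1 + Integral(b/cos(b), b)


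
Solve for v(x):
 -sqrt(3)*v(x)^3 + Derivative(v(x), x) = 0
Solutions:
 v(x) = -sqrt(2)*sqrt(-1/(C1 + sqrt(3)*x))/2
 v(x) = sqrt(2)*sqrt(-1/(C1 + sqrt(3)*x))/2


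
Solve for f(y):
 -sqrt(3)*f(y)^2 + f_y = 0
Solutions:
 f(y) = -1/(C1 + sqrt(3)*y)


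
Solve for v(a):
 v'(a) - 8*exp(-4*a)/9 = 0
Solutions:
 v(a) = C1 - 2*exp(-4*a)/9


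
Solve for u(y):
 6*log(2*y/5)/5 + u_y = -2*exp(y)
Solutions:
 u(y) = C1 - 6*y*log(y)/5 + 6*y*(-log(2) + 1 + log(5))/5 - 2*exp(y)


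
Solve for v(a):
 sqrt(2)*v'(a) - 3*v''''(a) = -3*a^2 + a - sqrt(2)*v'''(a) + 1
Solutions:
 v(a) = C1 + C2*exp(a*(-2^(2/3)*(9*sqrt(1506) + 247*sqrt(2))^(1/3) - 4*2^(1/3)/(9*sqrt(1506) + 247*sqrt(2))^(1/3) + 4*sqrt(2))/36)*sin(2^(1/3)*sqrt(3)*a*(-2^(1/3)*(9*sqrt(1506) + 247*sqrt(2))^(1/3) + 4/(9*sqrt(1506) + 247*sqrt(2))^(1/3))/36) + C3*exp(a*(-2^(2/3)*(9*sqrt(1506) + 247*sqrt(2))^(1/3) - 4*2^(1/3)/(9*sqrt(1506) + 247*sqrt(2))^(1/3) + 4*sqrt(2))/36)*cos(2^(1/3)*sqrt(3)*a*(-2^(1/3)*(9*sqrt(1506) + 247*sqrt(2))^(1/3) + 4/(9*sqrt(1506) + 247*sqrt(2))^(1/3))/36) + C4*exp(a*(4*2^(1/3)/(9*sqrt(1506) + 247*sqrt(2))^(1/3) + 2*sqrt(2) + 2^(2/3)*(9*sqrt(1506) + 247*sqrt(2))^(1/3))/18) - sqrt(2)*a^3/2 + sqrt(2)*a^2/4 + 7*sqrt(2)*a/2


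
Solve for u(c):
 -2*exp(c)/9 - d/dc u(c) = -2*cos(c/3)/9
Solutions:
 u(c) = C1 - 2*exp(c)/9 + 2*sin(c/3)/3


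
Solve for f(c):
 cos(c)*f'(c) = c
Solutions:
 f(c) = C1 + Integral(c/cos(c), c)


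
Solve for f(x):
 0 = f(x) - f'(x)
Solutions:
 f(x) = C1*exp(x)


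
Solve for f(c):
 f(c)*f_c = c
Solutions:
 f(c) = -sqrt(C1 + c^2)
 f(c) = sqrt(C1 + c^2)


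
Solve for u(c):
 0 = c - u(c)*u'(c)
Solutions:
 u(c) = -sqrt(C1 + c^2)
 u(c) = sqrt(C1 + c^2)


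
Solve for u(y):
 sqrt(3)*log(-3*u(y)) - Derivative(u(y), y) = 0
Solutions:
 -sqrt(3)*Integral(1/(log(-_y) + log(3)), (_y, u(y)))/3 = C1 - y


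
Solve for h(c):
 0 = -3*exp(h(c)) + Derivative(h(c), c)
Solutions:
 h(c) = log(-1/(C1 + 3*c))


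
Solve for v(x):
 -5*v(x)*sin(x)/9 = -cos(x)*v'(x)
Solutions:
 v(x) = C1/cos(x)^(5/9)


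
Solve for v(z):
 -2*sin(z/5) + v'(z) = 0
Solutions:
 v(z) = C1 - 10*cos(z/5)


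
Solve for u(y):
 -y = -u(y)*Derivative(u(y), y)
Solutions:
 u(y) = -sqrt(C1 + y^2)
 u(y) = sqrt(C1 + y^2)


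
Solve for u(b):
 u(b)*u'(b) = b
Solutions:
 u(b) = -sqrt(C1 + b^2)
 u(b) = sqrt(C1 + b^2)


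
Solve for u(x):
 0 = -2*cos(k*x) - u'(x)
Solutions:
 u(x) = C1 - 2*sin(k*x)/k


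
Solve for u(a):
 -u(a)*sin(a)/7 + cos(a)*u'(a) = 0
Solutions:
 u(a) = C1/cos(a)^(1/7)


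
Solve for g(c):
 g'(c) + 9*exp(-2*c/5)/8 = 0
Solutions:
 g(c) = C1 + 45*exp(-2*c/5)/16


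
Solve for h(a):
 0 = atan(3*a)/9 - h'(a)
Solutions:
 h(a) = C1 + a*atan(3*a)/9 - log(9*a^2 + 1)/54


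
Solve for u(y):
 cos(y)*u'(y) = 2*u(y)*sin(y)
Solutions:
 u(y) = C1/cos(y)^2


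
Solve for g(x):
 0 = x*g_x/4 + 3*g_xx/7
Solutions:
 g(x) = C1 + C2*erf(sqrt(42)*x/12)


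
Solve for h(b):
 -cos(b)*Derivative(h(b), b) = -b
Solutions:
 h(b) = C1 + Integral(b/cos(b), b)


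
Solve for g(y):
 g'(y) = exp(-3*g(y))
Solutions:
 g(y) = log(C1 + 3*y)/3
 g(y) = log((-3^(1/3) - 3^(5/6)*I)*(C1 + y)^(1/3)/2)
 g(y) = log((-3^(1/3) + 3^(5/6)*I)*(C1 + y)^(1/3)/2)


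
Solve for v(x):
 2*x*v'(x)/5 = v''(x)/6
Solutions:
 v(x) = C1 + C2*erfi(sqrt(30)*x/5)


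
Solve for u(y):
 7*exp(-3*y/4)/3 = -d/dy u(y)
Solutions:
 u(y) = C1 + 28*exp(-3*y/4)/9


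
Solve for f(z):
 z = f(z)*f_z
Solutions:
 f(z) = -sqrt(C1 + z^2)
 f(z) = sqrt(C1 + z^2)


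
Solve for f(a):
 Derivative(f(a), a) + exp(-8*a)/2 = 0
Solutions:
 f(a) = C1 + exp(-8*a)/16


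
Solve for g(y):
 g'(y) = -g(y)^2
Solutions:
 g(y) = 1/(C1 + y)


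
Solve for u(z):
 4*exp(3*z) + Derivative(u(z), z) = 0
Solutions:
 u(z) = C1 - 4*exp(3*z)/3


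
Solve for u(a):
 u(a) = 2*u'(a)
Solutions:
 u(a) = C1*exp(a/2)


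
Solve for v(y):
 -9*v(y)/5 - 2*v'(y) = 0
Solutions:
 v(y) = C1*exp(-9*y/10)


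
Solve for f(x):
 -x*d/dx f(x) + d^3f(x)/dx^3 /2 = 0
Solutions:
 f(x) = C1 + Integral(C2*airyai(2^(1/3)*x) + C3*airybi(2^(1/3)*x), x)


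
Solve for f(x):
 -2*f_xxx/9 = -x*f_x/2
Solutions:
 f(x) = C1 + Integral(C2*airyai(2^(1/3)*3^(2/3)*x/2) + C3*airybi(2^(1/3)*3^(2/3)*x/2), x)


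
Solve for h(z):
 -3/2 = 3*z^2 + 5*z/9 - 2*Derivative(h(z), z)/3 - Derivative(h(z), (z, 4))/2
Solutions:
 h(z) = C1 + C4*exp(-6^(2/3)*z/3) + 3*z^3/2 + 5*z^2/12 + 9*z/4 + (C2*sin(2^(2/3)*3^(1/6)*z/2) + C3*cos(2^(2/3)*3^(1/6)*z/2))*exp(6^(2/3)*z/6)


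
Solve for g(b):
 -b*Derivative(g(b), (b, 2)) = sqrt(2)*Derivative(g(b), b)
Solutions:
 g(b) = C1 + C2*b^(1 - sqrt(2))


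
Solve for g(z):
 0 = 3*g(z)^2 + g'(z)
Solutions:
 g(z) = 1/(C1 + 3*z)


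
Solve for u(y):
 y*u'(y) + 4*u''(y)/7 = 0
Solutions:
 u(y) = C1 + C2*erf(sqrt(14)*y/4)


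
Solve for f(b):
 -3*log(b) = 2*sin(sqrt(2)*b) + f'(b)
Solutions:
 f(b) = C1 - 3*b*log(b) + 3*b + sqrt(2)*cos(sqrt(2)*b)


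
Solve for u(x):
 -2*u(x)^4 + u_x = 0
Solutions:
 u(x) = (-1/(C1 + 6*x))^(1/3)
 u(x) = (-1/(C1 + 2*x))^(1/3)*(-3^(2/3) - 3*3^(1/6)*I)/6
 u(x) = (-1/(C1 + 2*x))^(1/3)*(-3^(2/3) + 3*3^(1/6)*I)/6


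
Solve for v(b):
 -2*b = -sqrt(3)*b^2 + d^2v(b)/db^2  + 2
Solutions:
 v(b) = C1 + C2*b + sqrt(3)*b^4/12 - b^3/3 - b^2


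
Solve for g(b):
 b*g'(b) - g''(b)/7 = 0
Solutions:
 g(b) = C1 + C2*erfi(sqrt(14)*b/2)


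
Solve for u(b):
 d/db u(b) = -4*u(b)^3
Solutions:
 u(b) = -sqrt(2)*sqrt(-1/(C1 - 4*b))/2
 u(b) = sqrt(2)*sqrt(-1/(C1 - 4*b))/2


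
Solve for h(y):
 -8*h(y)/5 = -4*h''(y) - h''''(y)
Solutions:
 h(y) = C1*exp(-y*sqrt(-2 + 2*sqrt(35)/5)) + C2*exp(y*sqrt(-2 + 2*sqrt(35)/5)) + C3*sin(y*sqrt(2 + 2*sqrt(35)/5)) + C4*cos(y*sqrt(2 + 2*sqrt(35)/5))


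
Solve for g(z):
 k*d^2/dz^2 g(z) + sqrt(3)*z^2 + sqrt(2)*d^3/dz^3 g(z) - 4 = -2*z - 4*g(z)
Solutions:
 g(z) = C1*exp(-z*(2^(5/6)*k^2/(2*(k^3/4 + sqrt(-k^6 + (k^3 + 108)^2)/4 + 27)^(1/3)) + sqrt(2)*k + 2*2^(1/6)*(k^3/4 + sqrt(-k^6 + (k^3 + 108)^2)/4 + 27)^(1/3))/6) + C2*exp(z*(-2^(5/6)*k^2/((-1 + sqrt(3)*I)*(k^3/4 + sqrt(-k^6 + (k^3 + 108)^2)/4 + 27)^(1/3)) - sqrt(2)*k + 2^(1/6)*(k^3/4 + sqrt(-k^6 + (k^3 + 108)^2)/4 + 27)^(1/3) - 2^(1/6)*sqrt(3)*I*(k^3/4 + sqrt(-k^6 + (k^3 + 108)^2)/4 + 27)^(1/3))/6) + C3*exp(z*(2^(5/6)*k^2/((1 + sqrt(3)*I)*(k^3/4 + sqrt(-k^6 + (k^3 + 108)^2)/4 + 27)^(1/3)) - sqrt(2)*k + 2^(1/6)*(k^3/4 + sqrt(-k^6 + (k^3 + 108)^2)/4 + 27)^(1/3) + 2^(1/6)*sqrt(3)*I*(k^3/4 + sqrt(-k^6 + (k^3 + 108)^2)/4 + 27)^(1/3))/6) + sqrt(3)*k/8 - sqrt(3)*z^2/4 - z/2 + 1


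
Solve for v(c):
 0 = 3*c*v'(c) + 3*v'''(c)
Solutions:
 v(c) = C1 + Integral(C2*airyai(-c) + C3*airybi(-c), c)


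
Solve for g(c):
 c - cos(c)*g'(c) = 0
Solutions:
 g(c) = C1 + Integral(c/cos(c), c)


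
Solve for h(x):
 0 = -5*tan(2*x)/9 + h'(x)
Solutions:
 h(x) = C1 - 5*log(cos(2*x))/18


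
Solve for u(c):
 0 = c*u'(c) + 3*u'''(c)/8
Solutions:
 u(c) = C1 + Integral(C2*airyai(-2*3^(2/3)*c/3) + C3*airybi(-2*3^(2/3)*c/3), c)


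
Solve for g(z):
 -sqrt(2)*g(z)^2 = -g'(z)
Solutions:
 g(z) = -1/(C1 + sqrt(2)*z)


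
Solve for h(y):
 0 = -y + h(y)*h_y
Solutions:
 h(y) = -sqrt(C1 + y^2)
 h(y) = sqrt(C1 + y^2)


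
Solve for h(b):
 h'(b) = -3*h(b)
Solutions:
 h(b) = C1*exp(-3*b)


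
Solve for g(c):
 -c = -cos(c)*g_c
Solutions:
 g(c) = C1 + Integral(c/cos(c), c)


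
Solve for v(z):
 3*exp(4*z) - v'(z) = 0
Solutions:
 v(z) = C1 + 3*exp(4*z)/4


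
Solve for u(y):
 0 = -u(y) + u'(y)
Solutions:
 u(y) = C1*exp(y)


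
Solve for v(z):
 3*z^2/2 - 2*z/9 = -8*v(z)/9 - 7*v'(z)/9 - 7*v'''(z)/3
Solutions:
 v(z) = C1*exp(7^(1/3)*z*(-7/(36 + sqrt(1345))^(1/3) + 7^(1/3)*(36 + sqrt(1345))^(1/3))/42)*sin(sqrt(3)*7^(1/3)*z*(7/(36 + sqrt(1345))^(1/3) + 7^(1/3)*(36 + sqrt(1345))^(1/3))/42) + C2*exp(7^(1/3)*z*(-7/(36 + sqrt(1345))^(1/3) + 7^(1/3)*(36 + sqrt(1345))^(1/3))/42)*cos(sqrt(3)*7^(1/3)*z*(7/(36 + sqrt(1345))^(1/3) + 7^(1/3)*(36 + sqrt(1345))^(1/3))/42) + C3*exp(-7^(1/3)*z*(-7/(36 + sqrt(1345))^(1/3) + 7^(1/3)*(36 + sqrt(1345))^(1/3))/21) - 27*z^2/16 + 205*z/64 - 1435/512


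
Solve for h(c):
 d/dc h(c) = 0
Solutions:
 h(c) = C1


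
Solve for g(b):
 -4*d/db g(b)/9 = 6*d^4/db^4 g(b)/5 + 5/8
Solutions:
 g(b) = C1 + C4*exp(-10^(1/3)*b/3) - 45*b/32 + (C2*sin(10^(1/3)*sqrt(3)*b/6) + C3*cos(10^(1/3)*sqrt(3)*b/6))*exp(10^(1/3)*b/6)


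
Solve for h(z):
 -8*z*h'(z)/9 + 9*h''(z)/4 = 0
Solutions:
 h(z) = C1 + C2*erfi(4*z/9)


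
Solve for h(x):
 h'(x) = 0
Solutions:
 h(x) = C1


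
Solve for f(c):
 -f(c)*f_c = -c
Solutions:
 f(c) = -sqrt(C1 + c^2)
 f(c) = sqrt(C1 + c^2)


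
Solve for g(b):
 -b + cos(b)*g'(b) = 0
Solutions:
 g(b) = C1 + Integral(b/cos(b), b)


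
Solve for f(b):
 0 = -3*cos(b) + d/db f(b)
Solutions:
 f(b) = C1 + 3*sin(b)


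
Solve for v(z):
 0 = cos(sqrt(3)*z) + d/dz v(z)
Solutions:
 v(z) = C1 - sqrt(3)*sin(sqrt(3)*z)/3


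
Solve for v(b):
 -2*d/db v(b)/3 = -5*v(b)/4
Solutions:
 v(b) = C1*exp(15*b/8)


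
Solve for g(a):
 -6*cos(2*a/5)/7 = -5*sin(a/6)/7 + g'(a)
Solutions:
 g(a) = C1 - 15*sin(2*a/5)/7 - 30*cos(a/6)/7


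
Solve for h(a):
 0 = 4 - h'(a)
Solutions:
 h(a) = C1 + 4*a


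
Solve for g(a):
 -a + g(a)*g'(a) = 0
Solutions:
 g(a) = -sqrt(C1 + a^2)
 g(a) = sqrt(C1 + a^2)


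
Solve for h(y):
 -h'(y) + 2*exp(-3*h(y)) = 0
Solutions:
 h(y) = log(C1 + 6*y)/3
 h(y) = log((-3^(1/3) - 3^(5/6)*I)*(C1 + 2*y)^(1/3)/2)
 h(y) = log((-3^(1/3) + 3^(5/6)*I)*(C1 + 2*y)^(1/3)/2)


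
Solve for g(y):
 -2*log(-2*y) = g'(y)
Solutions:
 g(y) = C1 - 2*y*log(-y) + 2*y*(1 - log(2))


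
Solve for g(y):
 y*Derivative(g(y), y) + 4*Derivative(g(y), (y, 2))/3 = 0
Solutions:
 g(y) = C1 + C2*erf(sqrt(6)*y/4)


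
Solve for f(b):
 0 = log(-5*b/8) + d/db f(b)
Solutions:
 f(b) = C1 - b*log(-b) + b*(-log(5) + 1 + 3*log(2))


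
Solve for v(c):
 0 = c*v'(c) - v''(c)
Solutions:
 v(c) = C1 + C2*erfi(sqrt(2)*c/2)


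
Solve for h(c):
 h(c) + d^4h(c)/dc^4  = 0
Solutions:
 h(c) = (C1*sin(sqrt(2)*c/2) + C2*cos(sqrt(2)*c/2))*exp(-sqrt(2)*c/2) + (C3*sin(sqrt(2)*c/2) + C4*cos(sqrt(2)*c/2))*exp(sqrt(2)*c/2)


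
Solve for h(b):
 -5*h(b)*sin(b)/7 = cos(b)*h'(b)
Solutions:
 h(b) = C1*cos(b)^(5/7)


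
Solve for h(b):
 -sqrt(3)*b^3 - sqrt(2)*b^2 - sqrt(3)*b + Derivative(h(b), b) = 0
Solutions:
 h(b) = C1 + sqrt(3)*b^4/4 + sqrt(2)*b^3/3 + sqrt(3)*b^2/2


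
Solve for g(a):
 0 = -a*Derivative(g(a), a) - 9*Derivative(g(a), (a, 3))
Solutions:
 g(a) = C1 + Integral(C2*airyai(-3^(1/3)*a/3) + C3*airybi(-3^(1/3)*a/3), a)


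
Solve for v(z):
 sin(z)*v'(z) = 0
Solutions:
 v(z) = C1


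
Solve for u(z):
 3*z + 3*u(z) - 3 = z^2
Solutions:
 u(z) = z^2/3 - z + 1


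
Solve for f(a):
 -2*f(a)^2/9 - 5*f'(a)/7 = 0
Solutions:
 f(a) = 45/(C1 + 14*a)


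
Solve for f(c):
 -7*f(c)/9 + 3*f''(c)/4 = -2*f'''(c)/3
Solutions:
 f(c) = C1*exp(-c*(27*3^(1/3)/(16*sqrt(2569) + 815)^(1/3) + 18 + 3^(2/3)*(16*sqrt(2569) + 815)^(1/3))/48)*sin(3^(1/6)*c*(-(16*sqrt(2569) + 815)^(1/3) + 9*3^(2/3)/(16*sqrt(2569) + 815)^(1/3))/16) + C2*exp(-c*(27*3^(1/3)/(16*sqrt(2569) + 815)^(1/3) + 18 + 3^(2/3)*(16*sqrt(2569) + 815)^(1/3))/48)*cos(3^(1/6)*c*(-(16*sqrt(2569) + 815)^(1/3) + 9*3^(2/3)/(16*sqrt(2569) + 815)^(1/3))/16) + C3*exp(c*(-9 + 27*3^(1/3)/(16*sqrt(2569) + 815)^(1/3) + 3^(2/3)*(16*sqrt(2569) + 815)^(1/3))/24)


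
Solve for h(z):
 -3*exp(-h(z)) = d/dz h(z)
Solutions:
 h(z) = log(C1 - 3*z)


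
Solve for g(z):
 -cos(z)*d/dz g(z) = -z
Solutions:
 g(z) = C1 + Integral(z/cos(z), z)


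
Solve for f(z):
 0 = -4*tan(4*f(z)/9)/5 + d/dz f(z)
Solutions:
 f(z) = -9*asin(C1*exp(16*z/45))/4 + 9*pi/4
 f(z) = 9*asin(C1*exp(16*z/45))/4


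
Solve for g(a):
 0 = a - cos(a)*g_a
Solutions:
 g(a) = C1 + Integral(a/cos(a), a)


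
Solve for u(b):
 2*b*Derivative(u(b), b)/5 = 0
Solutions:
 u(b) = C1


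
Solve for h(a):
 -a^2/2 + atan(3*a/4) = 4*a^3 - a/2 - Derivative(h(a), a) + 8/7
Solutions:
 h(a) = C1 + a^4 + a^3/6 - a^2/4 - a*atan(3*a/4) + 8*a/7 + 2*log(9*a^2 + 16)/3


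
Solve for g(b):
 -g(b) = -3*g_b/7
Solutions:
 g(b) = C1*exp(7*b/3)


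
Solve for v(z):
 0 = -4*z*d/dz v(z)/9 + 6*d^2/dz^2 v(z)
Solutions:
 v(z) = C1 + C2*erfi(sqrt(3)*z/9)


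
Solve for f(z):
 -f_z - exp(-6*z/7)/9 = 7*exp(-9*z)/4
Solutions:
 f(z) = C1 + 7*exp(-9*z)/36 + 7*exp(-6*z/7)/54


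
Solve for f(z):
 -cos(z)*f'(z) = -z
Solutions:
 f(z) = C1 + Integral(z/cos(z), z)


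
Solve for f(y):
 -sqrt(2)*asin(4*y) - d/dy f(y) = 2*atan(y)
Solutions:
 f(y) = C1 - 2*y*atan(y) - sqrt(2)*(y*asin(4*y) + sqrt(1 - 16*y^2)/4) + log(y^2 + 1)


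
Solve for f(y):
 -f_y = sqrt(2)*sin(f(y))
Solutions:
 f(y) = -acos((-C1 - exp(2*sqrt(2)*y))/(C1 - exp(2*sqrt(2)*y))) + 2*pi
 f(y) = acos((-C1 - exp(2*sqrt(2)*y))/(C1 - exp(2*sqrt(2)*y)))


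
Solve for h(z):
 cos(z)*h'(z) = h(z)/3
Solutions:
 h(z) = C1*(sin(z) + 1)^(1/6)/(sin(z) - 1)^(1/6)


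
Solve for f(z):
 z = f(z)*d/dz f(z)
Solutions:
 f(z) = -sqrt(C1 + z^2)
 f(z) = sqrt(C1 + z^2)


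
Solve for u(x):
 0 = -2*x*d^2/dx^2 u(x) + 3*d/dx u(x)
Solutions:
 u(x) = C1 + C2*x^(5/2)


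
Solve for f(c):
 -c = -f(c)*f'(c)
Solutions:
 f(c) = -sqrt(C1 + c^2)
 f(c) = sqrt(C1 + c^2)


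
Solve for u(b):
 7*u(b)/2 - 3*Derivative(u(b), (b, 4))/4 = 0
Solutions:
 u(b) = C1*exp(-14^(1/4)*3^(3/4)*b/3) + C2*exp(14^(1/4)*3^(3/4)*b/3) + C3*sin(14^(1/4)*3^(3/4)*b/3) + C4*cos(14^(1/4)*3^(3/4)*b/3)


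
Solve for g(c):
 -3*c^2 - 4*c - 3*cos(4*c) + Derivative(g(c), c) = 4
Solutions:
 g(c) = C1 + c^3 + 2*c^2 + 4*c + 3*sin(4*c)/4


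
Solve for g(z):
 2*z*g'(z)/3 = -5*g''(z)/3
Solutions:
 g(z) = C1 + C2*erf(sqrt(5)*z/5)


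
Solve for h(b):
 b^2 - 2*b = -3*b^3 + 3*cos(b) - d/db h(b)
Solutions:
 h(b) = C1 - 3*b^4/4 - b^3/3 + b^2 + 3*sin(b)


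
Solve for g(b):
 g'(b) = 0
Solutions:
 g(b) = C1


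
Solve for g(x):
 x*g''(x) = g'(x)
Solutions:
 g(x) = C1 + C2*x^2


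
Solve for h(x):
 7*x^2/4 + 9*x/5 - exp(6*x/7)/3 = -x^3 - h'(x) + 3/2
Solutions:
 h(x) = C1 - x^4/4 - 7*x^3/12 - 9*x^2/10 + 3*x/2 + 7*exp(6*x/7)/18


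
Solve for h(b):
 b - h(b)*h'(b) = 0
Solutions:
 h(b) = -sqrt(C1 + b^2)
 h(b) = sqrt(C1 + b^2)


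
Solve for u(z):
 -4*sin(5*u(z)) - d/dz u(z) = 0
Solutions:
 u(z) = -acos((-C1 - exp(40*z))/(C1 - exp(40*z)))/5 + 2*pi/5
 u(z) = acos((-C1 - exp(40*z))/(C1 - exp(40*z)))/5


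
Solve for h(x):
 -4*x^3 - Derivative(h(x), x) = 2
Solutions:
 h(x) = C1 - x^4 - 2*x


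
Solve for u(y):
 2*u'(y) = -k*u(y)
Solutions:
 u(y) = C1*exp(-k*y/2)


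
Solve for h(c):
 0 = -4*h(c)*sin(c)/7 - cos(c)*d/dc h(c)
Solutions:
 h(c) = C1*cos(c)^(4/7)


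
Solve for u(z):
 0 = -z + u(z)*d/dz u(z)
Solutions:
 u(z) = -sqrt(C1 + z^2)
 u(z) = sqrt(C1 + z^2)


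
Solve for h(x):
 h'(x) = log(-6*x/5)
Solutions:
 h(x) = C1 + x*log(-x) + x*(-log(5) - 1 + log(6))


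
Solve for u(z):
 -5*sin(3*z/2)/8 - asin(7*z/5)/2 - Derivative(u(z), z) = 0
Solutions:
 u(z) = C1 - z*asin(7*z/5)/2 - sqrt(25 - 49*z^2)/14 + 5*cos(3*z/2)/12


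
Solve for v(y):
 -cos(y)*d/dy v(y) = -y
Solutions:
 v(y) = C1 + Integral(y/cos(y), y)


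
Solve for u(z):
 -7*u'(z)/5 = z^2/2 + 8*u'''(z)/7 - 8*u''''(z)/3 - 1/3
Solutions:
 u(z) = C1 + C2*exp(z*(-10^(2/3)*(49*sqrt(22089) + 7283)^(1/3) - 40*10^(1/3)/(49*sqrt(22089) + 7283)^(1/3) + 40)/280)*sin(10^(1/3)*sqrt(3)*z*(-10^(1/3)*(49*sqrt(22089) + 7283)^(1/3) + 40/(49*sqrt(22089) + 7283)^(1/3))/280) + C3*exp(z*(-10^(2/3)*(49*sqrt(22089) + 7283)^(1/3) - 40*10^(1/3)/(49*sqrt(22089) + 7283)^(1/3) + 40)/280)*cos(10^(1/3)*sqrt(3)*z*(-10^(1/3)*(49*sqrt(22089) + 7283)^(1/3) + 40/(49*sqrt(22089) + 7283)^(1/3))/280) + C4*exp(z*(40*10^(1/3)/(49*sqrt(22089) + 7283)^(1/3) + 20 + 10^(2/3)*(49*sqrt(22089) + 7283)^(1/3))/140) - 5*z^3/42 + 845*z/1029


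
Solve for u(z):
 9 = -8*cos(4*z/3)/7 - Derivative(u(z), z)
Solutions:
 u(z) = C1 - 9*z - 6*sin(4*z/3)/7


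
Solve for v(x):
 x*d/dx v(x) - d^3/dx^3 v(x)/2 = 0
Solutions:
 v(x) = C1 + Integral(C2*airyai(2^(1/3)*x) + C3*airybi(2^(1/3)*x), x)


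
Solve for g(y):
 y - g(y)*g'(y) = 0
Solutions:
 g(y) = -sqrt(C1 + y^2)
 g(y) = sqrt(C1 + y^2)


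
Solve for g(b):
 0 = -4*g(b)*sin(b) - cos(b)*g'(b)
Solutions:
 g(b) = C1*cos(b)^4


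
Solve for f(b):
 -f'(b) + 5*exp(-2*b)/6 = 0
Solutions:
 f(b) = C1 - 5*exp(-2*b)/12


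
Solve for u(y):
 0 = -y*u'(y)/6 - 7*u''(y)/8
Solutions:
 u(y) = C1 + C2*erf(sqrt(42)*y/21)


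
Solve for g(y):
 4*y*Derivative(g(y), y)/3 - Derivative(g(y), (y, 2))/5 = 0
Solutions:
 g(y) = C1 + C2*erfi(sqrt(30)*y/3)


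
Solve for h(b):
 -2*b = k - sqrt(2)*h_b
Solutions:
 h(b) = C1 + sqrt(2)*b^2/2 + sqrt(2)*b*k/2


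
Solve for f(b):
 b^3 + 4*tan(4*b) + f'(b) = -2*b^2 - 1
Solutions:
 f(b) = C1 - b^4/4 - 2*b^3/3 - b + log(cos(4*b))


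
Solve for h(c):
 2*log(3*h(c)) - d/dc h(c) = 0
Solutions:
 -Integral(1/(log(_y) + log(3)), (_y, h(c)))/2 = C1 - c


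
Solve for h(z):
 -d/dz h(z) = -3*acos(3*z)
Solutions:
 h(z) = C1 + 3*z*acos(3*z) - sqrt(1 - 9*z^2)


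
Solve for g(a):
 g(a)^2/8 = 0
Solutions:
 g(a) = 0


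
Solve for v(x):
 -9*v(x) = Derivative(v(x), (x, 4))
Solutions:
 v(x) = (C1*sin(sqrt(6)*x/2) + C2*cos(sqrt(6)*x/2))*exp(-sqrt(6)*x/2) + (C3*sin(sqrt(6)*x/2) + C4*cos(sqrt(6)*x/2))*exp(sqrt(6)*x/2)


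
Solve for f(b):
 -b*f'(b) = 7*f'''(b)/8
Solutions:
 f(b) = C1 + Integral(C2*airyai(-2*7^(2/3)*b/7) + C3*airybi(-2*7^(2/3)*b/7), b)


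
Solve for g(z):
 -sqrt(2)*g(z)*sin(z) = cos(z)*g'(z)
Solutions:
 g(z) = C1*cos(z)^(sqrt(2))


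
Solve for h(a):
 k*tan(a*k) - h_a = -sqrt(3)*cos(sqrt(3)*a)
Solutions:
 h(a) = C1 + k*Piecewise((-log(cos(a*k))/k, Ne(k, 0)), (0, True)) + sin(sqrt(3)*a)


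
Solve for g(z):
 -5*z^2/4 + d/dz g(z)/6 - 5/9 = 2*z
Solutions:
 g(z) = C1 + 5*z^3/2 + 6*z^2 + 10*z/3


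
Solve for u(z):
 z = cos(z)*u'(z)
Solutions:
 u(z) = C1 + Integral(z/cos(z), z)


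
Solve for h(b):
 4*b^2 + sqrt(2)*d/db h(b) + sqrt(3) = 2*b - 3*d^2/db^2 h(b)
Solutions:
 h(b) = C1 + C2*exp(-sqrt(2)*b/3) - 2*sqrt(2)*b^3/3 + sqrt(2)*b^2/2 + 6*b^2 - 18*sqrt(2)*b - 3*b - sqrt(6)*b/2
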